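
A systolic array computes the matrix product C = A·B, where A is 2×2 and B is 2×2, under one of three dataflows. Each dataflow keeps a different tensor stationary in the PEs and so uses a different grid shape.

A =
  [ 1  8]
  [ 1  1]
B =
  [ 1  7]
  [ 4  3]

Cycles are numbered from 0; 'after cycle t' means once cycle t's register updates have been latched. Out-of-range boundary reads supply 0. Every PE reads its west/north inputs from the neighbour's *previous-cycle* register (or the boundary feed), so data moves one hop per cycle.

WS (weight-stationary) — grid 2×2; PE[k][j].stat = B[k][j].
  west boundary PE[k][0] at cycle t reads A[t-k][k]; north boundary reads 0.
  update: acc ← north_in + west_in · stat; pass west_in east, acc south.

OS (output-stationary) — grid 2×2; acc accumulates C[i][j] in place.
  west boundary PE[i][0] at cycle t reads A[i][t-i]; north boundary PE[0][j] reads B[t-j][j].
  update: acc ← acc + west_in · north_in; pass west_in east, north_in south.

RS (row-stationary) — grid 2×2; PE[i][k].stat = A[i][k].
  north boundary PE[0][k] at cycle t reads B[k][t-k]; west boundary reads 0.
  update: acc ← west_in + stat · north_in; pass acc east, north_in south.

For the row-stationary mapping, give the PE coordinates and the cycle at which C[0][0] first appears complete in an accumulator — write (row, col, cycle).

(row, col, cycle) = (0, 1, 1)

RS: C[0][0] accumulates in PE[0][1]:
  cycle 0: PE[0][1] → acc 0, east 0, south 0
  cycle 1: PE[0][1] → acc 33, east 33, south 4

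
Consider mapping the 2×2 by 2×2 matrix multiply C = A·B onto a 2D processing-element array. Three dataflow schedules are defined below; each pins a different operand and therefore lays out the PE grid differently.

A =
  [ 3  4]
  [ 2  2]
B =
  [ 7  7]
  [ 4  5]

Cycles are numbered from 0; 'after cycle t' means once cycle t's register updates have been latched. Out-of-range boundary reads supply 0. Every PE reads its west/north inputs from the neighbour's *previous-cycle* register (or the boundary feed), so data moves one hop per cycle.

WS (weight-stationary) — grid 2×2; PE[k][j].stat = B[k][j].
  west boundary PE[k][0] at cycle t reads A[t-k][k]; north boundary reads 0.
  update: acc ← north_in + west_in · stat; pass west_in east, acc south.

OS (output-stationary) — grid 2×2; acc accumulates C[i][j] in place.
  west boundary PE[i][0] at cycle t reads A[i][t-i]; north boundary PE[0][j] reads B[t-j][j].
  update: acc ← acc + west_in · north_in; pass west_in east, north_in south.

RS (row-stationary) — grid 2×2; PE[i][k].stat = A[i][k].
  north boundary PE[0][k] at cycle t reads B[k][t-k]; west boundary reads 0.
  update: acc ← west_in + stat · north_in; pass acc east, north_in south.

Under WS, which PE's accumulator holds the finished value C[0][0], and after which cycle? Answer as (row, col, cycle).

Under WS, C[0][0] lands at PE[1][0]:
  c0 r1c0: 0 / 0 / 0
  c1 r1c0: 37 / 4 / 37

(row, col, cycle) = (1, 0, 1)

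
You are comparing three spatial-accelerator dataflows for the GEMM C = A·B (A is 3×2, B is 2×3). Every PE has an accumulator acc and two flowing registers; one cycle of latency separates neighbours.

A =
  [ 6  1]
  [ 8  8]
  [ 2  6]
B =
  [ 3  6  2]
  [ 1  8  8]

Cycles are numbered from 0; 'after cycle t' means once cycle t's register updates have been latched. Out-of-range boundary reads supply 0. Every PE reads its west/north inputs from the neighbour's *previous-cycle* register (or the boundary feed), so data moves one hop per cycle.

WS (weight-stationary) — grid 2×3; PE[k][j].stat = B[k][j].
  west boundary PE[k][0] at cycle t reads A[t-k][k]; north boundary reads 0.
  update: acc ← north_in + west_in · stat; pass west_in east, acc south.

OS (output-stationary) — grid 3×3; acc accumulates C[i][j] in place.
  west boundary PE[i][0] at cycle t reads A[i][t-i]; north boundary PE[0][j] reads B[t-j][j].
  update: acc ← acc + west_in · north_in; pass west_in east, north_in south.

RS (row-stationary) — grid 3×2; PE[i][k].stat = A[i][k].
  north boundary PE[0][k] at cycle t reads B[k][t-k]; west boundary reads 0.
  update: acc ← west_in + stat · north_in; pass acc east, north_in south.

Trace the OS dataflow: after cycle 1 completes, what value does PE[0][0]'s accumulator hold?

PE[0][0].acc = 19

OS (3×3). Following PE[0][0] plus its west/north inputs:
  0: (0,0).acc=18  regs=<6,3>
  1: (0,0).acc=19  regs=<1,1>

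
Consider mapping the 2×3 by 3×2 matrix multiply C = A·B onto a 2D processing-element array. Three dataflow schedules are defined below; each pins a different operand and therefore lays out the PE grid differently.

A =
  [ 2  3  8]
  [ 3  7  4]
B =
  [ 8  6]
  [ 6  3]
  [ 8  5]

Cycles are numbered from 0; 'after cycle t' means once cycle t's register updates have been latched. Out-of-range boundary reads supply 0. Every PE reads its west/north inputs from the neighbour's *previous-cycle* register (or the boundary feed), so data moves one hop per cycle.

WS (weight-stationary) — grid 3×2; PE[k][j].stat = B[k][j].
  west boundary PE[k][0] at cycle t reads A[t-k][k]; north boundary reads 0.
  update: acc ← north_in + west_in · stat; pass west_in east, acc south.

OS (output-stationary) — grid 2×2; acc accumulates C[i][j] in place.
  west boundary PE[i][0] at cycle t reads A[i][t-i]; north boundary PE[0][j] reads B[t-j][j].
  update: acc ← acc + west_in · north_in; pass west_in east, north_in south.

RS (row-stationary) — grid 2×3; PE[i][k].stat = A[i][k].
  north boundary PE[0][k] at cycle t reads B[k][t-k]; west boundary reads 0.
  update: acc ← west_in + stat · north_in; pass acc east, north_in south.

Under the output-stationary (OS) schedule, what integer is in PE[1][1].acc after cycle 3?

PE[1][1].acc = 39

Tracing OS — 2×2 array, target PE[1][1]:
  c0 r0c1: 0 / 0 / 0
  c0 r1c0: 0 / 0 / 0
  c0 r1c1: 0 / 0 / 0
  c1 r0c1: 12 / 2 / 6
  c1 r1c0: 24 / 3 / 8
  c1 r1c1: 0 / 0 / 0
  c2 r0c1: 21 / 3 / 3
  c2 r1c0: 66 / 7 / 6
  c2 r1c1: 18 / 3 / 6
  c3 r0c1: 61 / 8 / 5
  c3 r1c0: 98 / 4 / 8
  c3 r1c1: 39 / 7 / 3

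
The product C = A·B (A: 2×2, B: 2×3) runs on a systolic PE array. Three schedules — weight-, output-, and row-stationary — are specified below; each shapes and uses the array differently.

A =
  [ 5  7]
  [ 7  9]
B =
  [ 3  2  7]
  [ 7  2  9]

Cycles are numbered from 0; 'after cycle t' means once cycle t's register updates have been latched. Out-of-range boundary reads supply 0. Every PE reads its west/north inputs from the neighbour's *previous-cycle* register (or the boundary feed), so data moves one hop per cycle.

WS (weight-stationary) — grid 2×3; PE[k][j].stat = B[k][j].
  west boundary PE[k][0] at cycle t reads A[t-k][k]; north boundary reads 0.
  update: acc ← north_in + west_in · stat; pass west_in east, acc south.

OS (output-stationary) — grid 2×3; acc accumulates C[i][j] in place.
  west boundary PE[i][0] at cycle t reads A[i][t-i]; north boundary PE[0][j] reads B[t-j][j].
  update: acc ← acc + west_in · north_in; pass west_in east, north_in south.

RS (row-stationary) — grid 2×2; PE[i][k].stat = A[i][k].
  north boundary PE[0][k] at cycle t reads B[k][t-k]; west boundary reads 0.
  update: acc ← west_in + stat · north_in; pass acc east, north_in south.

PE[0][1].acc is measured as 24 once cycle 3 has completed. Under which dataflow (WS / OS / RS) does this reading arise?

WS [2×3] PE[0][1] across cycles:
  @0  [0,1]  acc 0  |  →0  ↓0
  @1  [0,1]  acc 10  |  →5  ↓10
  @2  [0,1]  acc 14  |  →7  ↓14
  @3  [0,1]  acc 0  |  →0  ↓0
OS [2×3] PE[0][1] across cycles:
  @0  [0,1]  acc 0  |  →0  ↓0
  @1  [0,1]  acc 10  |  →5  ↓2
  @2  [0,1]  acc 24  |  →7  ↓2
  @3  [0,1]  acc 24  |  →0  ↓0
RS [2×2] PE[0][1] across cycles:
  @0  [0,1]  acc 0  |  →0  ↓0
  @1  [0,1]  acc 64  |  →64  ↓7
  @2  [0,1]  acc 24  |  →24  ↓2
  @3  [0,1]  acc 98  |  →98  ↓9

dataflow = OS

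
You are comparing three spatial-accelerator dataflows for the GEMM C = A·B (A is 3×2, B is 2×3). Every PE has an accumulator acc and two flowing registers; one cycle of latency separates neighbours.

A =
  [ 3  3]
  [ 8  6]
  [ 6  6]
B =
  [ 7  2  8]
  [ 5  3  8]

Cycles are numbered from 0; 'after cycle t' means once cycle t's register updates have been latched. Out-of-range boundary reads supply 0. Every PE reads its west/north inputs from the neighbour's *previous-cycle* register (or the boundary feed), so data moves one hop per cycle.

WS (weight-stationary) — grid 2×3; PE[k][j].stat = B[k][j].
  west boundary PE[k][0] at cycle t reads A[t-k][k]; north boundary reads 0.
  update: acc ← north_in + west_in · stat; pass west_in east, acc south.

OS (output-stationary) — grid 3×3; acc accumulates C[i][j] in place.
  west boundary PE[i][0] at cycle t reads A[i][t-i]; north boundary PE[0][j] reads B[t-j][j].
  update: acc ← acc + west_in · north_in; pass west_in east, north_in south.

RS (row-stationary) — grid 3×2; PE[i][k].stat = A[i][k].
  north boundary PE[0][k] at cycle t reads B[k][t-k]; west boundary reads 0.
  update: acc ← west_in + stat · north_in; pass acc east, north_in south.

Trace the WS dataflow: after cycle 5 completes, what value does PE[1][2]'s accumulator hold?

WS (2×3). Following PE[1][2] plus its west/north inputs:
  after 0 — PE[0][2] acc=0, pass-E 0, pass-S 0
  after 0 — PE[1][1] acc=0, pass-E 0, pass-S 0
  after 0 — PE[1][2] acc=0, pass-E 0, pass-S 0
  after 1 — PE[0][2] acc=0, pass-E 0, pass-S 0
  after 1 — PE[1][1] acc=0, pass-E 0, pass-S 0
  after 1 — PE[1][2] acc=0, pass-E 0, pass-S 0
  after 2 — PE[0][2] acc=24, pass-E 3, pass-S 24
  after 2 — PE[1][1] acc=15, pass-E 3, pass-S 15
  after 2 — PE[1][2] acc=0, pass-E 0, pass-S 0
  after 3 — PE[0][2] acc=64, pass-E 8, pass-S 64
  after 3 — PE[1][1] acc=34, pass-E 6, pass-S 34
  after 3 — PE[1][2] acc=48, pass-E 3, pass-S 48
  after 4 — PE[0][2] acc=48, pass-E 6, pass-S 48
  after 4 — PE[1][1] acc=30, pass-E 6, pass-S 30
  after 4 — PE[1][2] acc=112, pass-E 6, pass-S 112
  after 5 — PE[0][2] acc=0, pass-E 0, pass-S 0
  after 5 — PE[1][1] acc=0, pass-E 0, pass-S 0
  after 5 — PE[1][2] acc=96, pass-E 6, pass-S 96

PE[1][2].acc = 96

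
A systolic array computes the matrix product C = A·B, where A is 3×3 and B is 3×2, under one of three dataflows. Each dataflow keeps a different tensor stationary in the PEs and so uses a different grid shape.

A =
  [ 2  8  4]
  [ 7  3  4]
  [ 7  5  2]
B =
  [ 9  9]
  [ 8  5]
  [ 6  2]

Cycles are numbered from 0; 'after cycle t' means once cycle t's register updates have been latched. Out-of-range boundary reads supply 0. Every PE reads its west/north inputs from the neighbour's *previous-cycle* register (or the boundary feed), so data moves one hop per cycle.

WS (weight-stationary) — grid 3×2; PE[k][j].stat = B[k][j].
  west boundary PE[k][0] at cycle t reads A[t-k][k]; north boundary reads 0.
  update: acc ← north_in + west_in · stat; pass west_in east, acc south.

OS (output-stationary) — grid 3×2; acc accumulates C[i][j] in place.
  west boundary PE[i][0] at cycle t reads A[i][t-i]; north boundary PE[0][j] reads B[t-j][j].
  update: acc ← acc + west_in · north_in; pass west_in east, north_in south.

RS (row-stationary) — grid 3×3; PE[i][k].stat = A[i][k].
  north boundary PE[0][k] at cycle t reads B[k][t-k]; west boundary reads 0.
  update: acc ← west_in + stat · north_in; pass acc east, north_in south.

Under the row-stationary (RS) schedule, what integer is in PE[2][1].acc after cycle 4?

Tracing RS — 3×3 array, target PE[2][1]:
  c0 r1c1: 0 / 0 / 0
  c0 r2c0: 0 / 0 / 0
  c0 r2c1: 0 / 0 / 0
  c1 r1c1: 0 / 0 / 0
  c1 r2c0: 0 / 0 / 0
  c1 r2c1: 0 / 0 / 0
  c2 r1c1: 87 / 87 / 8
  c2 r2c0: 63 / 63 / 9
  c2 r2c1: 0 / 0 / 0
  c3 r1c1: 78 / 78 / 5
  c3 r2c0: 63 / 63 / 9
  c3 r2c1: 103 / 103 / 8
  c4 r1c1: 0 / 0 / 0
  c4 r2c0: 0 / 0 / 0
  c4 r2c1: 88 / 88 / 5

PE[2][1].acc = 88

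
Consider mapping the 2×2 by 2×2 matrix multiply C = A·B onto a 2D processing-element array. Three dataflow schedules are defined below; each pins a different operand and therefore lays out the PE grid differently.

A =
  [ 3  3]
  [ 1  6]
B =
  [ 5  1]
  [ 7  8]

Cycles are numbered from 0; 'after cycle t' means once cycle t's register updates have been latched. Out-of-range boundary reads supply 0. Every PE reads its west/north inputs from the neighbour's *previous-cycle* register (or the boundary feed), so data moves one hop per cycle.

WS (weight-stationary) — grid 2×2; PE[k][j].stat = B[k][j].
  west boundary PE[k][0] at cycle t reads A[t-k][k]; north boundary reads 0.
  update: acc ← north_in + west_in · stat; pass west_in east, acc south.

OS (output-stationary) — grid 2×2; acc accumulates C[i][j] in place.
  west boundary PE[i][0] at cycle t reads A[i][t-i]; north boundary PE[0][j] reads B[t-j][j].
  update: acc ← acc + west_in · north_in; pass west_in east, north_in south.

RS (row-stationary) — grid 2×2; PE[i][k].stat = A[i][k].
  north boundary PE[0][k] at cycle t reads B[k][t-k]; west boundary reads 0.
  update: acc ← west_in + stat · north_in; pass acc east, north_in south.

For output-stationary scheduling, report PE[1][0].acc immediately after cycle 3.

OS 2×2: PE[1][0] cycle-by-cycle (with neighbour feeds):
  after 0 — PE[0][0] acc=15, pass-E 3, pass-S 5
  after 0 — PE[1][0] acc=0, pass-E 0, pass-S 0
  after 1 — PE[0][0] acc=36, pass-E 3, pass-S 7
  after 1 — PE[1][0] acc=5, pass-E 1, pass-S 5
  after 2 — PE[0][0] acc=36, pass-E 0, pass-S 0
  after 2 — PE[1][0] acc=47, pass-E 6, pass-S 7
  after 3 — PE[0][0] acc=36, pass-E 0, pass-S 0
  after 3 — PE[1][0] acc=47, pass-E 0, pass-S 0

PE[1][0].acc = 47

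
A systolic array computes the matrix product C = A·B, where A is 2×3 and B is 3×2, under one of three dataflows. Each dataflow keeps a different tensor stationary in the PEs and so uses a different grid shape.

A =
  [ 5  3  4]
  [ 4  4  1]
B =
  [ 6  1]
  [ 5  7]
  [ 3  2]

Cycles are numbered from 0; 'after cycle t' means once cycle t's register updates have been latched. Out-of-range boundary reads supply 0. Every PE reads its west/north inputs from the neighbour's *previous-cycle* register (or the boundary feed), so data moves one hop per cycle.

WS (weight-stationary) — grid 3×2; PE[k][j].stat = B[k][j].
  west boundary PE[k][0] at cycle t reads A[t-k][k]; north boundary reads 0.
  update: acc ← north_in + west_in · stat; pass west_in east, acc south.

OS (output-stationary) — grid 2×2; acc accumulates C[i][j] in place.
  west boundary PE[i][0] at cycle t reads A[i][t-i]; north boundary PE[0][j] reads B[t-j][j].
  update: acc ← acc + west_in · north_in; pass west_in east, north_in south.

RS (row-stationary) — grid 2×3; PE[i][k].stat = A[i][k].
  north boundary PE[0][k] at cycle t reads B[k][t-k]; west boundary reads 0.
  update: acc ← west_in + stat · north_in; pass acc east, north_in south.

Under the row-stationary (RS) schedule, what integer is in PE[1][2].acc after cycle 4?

PE[1][2].acc = 34

Tracing RS — 2×3 array, target PE[1][2]:
  after 0 — PE[0][2] acc=0, pass-E 0, pass-S 0
  after 0 — PE[1][1] acc=0, pass-E 0, pass-S 0
  after 0 — PE[1][2] acc=0, pass-E 0, pass-S 0
  after 1 — PE[0][2] acc=0, pass-E 0, pass-S 0
  after 1 — PE[1][1] acc=0, pass-E 0, pass-S 0
  after 1 — PE[1][2] acc=0, pass-E 0, pass-S 0
  after 2 — PE[0][2] acc=57, pass-E 57, pass-S 3
  after 2 — PE[1][1] acc=44, pass-E 44, pass-S 5
  after 2 — PE[1][2] acc=0, pass-E 0, pass-S 0
  after 3 — PE[0][2] acc=34, pass-E 34, pass-S 2
  after 3 — PE[1][1] acc=32, pass-E 32, pass-S 7
  after 3 — PE[1][2] acc=47, pass-E 47, pass-S 3
  after 4 — PE[0][2] acc=0, pass-E 0, pass-S 0
  after 4 — PE[1][1] acc=0, pass-E 0, pass-S 0
  after 4 — PE[1][2] acc=34, pass-E 34, pass-S 2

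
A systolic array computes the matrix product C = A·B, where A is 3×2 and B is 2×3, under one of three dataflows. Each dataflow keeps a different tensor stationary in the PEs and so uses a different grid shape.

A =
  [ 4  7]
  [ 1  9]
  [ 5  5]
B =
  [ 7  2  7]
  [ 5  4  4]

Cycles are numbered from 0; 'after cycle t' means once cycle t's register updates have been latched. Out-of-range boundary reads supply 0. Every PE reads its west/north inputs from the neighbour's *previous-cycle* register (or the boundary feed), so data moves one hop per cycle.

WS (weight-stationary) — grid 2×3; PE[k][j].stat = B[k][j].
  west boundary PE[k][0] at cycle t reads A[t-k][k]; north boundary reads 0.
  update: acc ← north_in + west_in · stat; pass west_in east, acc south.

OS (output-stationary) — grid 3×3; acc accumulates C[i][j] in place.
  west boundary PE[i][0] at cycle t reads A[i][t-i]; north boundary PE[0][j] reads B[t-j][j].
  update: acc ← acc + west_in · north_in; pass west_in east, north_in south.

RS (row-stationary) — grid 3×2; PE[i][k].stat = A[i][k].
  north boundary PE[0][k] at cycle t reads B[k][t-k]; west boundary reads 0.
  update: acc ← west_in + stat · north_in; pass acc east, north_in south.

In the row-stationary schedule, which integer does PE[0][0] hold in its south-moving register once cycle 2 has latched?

RS (3×2). Following PE[0][0] plus its west/north inputs:
  after 0 — PE[0][0] acc=28, pass-E 28, pass-S 7
  after 1 — PE[0][0] acc=8, pass-E 8, pass-S 2
  after 2 — PE[0][0] acc=28, pass-E 28, pass-S 7

register = 7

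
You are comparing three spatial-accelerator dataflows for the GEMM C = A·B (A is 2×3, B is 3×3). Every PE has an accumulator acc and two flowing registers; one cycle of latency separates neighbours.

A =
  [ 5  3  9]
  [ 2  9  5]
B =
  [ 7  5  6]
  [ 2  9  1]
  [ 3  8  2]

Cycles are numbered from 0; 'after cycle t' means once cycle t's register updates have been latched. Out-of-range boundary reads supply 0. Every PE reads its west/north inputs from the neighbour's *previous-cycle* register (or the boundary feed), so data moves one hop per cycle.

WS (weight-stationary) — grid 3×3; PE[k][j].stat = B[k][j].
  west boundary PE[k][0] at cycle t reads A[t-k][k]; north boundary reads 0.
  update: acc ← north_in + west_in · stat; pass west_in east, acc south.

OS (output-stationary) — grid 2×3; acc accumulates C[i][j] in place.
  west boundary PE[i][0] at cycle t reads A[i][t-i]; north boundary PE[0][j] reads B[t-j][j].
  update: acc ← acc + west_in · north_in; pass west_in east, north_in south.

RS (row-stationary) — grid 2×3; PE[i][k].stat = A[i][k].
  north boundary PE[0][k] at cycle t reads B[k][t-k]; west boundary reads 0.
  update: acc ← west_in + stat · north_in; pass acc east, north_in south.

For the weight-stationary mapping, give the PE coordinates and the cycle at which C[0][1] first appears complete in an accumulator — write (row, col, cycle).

WS: C[0][1] accumulates in PE[2][1]:
  0: (2,1).acc=0  regs=<0,0>
  1: (2,1).acc=0  regs=<0,0>
  2: (2,1).acc=0  regs=<0,0>
  3: (2,1).acc=124  regs=<9,124>

(row, col, cycle) = (2, 1, 3)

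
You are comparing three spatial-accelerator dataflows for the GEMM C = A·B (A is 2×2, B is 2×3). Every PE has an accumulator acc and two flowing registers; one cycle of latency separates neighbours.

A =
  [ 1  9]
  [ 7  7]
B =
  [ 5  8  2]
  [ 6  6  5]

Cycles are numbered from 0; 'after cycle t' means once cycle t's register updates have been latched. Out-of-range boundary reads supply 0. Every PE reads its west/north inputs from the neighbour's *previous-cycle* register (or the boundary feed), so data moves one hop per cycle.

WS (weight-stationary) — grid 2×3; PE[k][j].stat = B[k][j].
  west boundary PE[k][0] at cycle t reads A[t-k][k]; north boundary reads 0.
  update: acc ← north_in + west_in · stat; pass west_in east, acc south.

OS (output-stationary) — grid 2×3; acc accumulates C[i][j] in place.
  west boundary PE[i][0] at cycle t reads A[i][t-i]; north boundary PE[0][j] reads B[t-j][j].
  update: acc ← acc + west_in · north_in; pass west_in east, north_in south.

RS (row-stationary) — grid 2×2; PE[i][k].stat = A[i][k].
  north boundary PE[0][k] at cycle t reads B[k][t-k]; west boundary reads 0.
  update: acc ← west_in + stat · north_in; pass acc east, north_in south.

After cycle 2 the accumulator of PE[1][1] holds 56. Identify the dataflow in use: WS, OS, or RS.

WS [2×3] PE[1][1] across cycles:
  @0  [1,1]  acc 0  |  →0  ↓0
  @1  [1,1]  acc 0  |  →0  ↓0
  @2  [1,1]  acc 62  |  →9  ↓62
OS [2×3] PE[1][1] across cycles:
  @0  [1,1]  acc 0  |  →0  ↓0
  @1  [1,1]  acc 0  |  →0  ↓0
  @2  [1,1]  acc 56  |  →7  ↓8
RS [2×2] PE[1][1] across cycles:
  @0  [1,1]  acc 0  |  →0  ↓0
  @1  [1,1]  acc 0  |  →0  ↓0
  @2  [1,1]  acc 77  |  →77  ↓6

dataflow = OS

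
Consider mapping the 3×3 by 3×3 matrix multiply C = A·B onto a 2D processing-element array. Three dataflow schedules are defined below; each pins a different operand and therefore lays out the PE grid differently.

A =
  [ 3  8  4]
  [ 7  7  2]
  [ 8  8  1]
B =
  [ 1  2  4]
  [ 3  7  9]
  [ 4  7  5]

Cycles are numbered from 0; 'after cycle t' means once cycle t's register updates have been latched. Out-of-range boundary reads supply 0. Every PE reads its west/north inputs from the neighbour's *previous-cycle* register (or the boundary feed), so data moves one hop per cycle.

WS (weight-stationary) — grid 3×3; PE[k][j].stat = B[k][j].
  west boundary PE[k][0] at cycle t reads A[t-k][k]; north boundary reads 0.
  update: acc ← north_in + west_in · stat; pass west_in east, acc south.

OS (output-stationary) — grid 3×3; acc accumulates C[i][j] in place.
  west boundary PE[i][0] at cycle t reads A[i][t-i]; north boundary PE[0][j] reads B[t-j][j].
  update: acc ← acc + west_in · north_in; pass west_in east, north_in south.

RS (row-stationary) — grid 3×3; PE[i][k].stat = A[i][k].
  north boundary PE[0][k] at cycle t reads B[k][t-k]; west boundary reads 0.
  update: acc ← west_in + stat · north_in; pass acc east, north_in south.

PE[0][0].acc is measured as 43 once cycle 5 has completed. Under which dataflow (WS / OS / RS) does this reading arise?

dataflow = OS

Under WS (3×3), PE[0][0]:
  cycle 0: PE[0][0] → acc 3, east 3, south 3
  cycle 1: PE[0][0] → acc 7, east 7, south 7
  cycle 2: PE[0][0] → acc 8, east 8, south 8
  cycle 3: PE[0][0] → acc 0, east 0, south 0
  cycle 4: PE[0][0] → acc 0, east 0, south 0
  cycle 5: PE[0][0] → acc 0, east 0, south 0
Under OS (3×3), PE[0][0]:
  cycle 0: PE[0][0] → acc 3, east 3, south 1
  cycle 1: PE[0][0] → acc 27, east 8, south 3
  cycle 2: PE[0][0] → acc 43, east 4, south 4
  cycle 3: PE[0][0] → acc 43, east 0, south 0
  cycle 4: PE[0][0] → acc 43, east 0, south 0
  cycle 5: PE[0][0] → acc 43, east 0, south 0
Under RS (3×3), PE[0][0]:
  cycle 0: PE[0][0] → acc 3, east 3, south 1
  cycle 1: PE[0][0] → acc 6, east 6, south 2
  cycle 2: PE[0][0] → acc 12, east 12, south 4
  cycle 3: PE[0][0] → acc 0, east 0, south 0
  cycle 4: PE[0][0] → acc 0, east 0, south 0
  cycle 5: PE[0][0] → acc 0, east 0, south 0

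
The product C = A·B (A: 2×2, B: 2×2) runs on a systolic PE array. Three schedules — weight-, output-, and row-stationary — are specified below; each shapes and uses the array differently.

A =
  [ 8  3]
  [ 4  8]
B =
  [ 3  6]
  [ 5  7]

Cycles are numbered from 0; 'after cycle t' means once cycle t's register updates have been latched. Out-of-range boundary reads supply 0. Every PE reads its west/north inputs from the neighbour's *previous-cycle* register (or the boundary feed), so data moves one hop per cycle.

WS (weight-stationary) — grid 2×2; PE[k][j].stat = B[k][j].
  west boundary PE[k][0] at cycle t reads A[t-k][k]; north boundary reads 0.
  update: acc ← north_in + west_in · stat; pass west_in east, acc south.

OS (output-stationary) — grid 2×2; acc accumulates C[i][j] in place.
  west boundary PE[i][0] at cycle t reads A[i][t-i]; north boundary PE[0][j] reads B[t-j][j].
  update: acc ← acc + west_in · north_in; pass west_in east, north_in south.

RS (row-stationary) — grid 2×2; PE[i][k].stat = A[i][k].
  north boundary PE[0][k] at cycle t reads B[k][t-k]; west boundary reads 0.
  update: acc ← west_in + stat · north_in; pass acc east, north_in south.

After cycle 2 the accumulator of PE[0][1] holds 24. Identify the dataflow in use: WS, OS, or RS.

WS [2×2] PE[0][1] across cycles:
  [0] (0,1) acc=0 (h:0 v:0)
  [1] (0,1) acc=48 (h:8 v:48)
  [2] (0,1) acc=24 (h:4 v:24)
OS [2×2] PE[0][1] across cycles:
  [0] (0,1) acc=0 (h:0 v:0)
  [1] (0,1) acc=48 (h:8 v:6)
  [2] (0,1) acc=69 (h:3 v:7)
RS [2×2] PE[0][1] across cycles:
  [0] (0,1) acc=0 (h:0 v:0)
  [1] (0,1) acc=39 (h:39 v:5)
  [2] (0,1) acc=69 (h:69 v:7)

dataflow = WS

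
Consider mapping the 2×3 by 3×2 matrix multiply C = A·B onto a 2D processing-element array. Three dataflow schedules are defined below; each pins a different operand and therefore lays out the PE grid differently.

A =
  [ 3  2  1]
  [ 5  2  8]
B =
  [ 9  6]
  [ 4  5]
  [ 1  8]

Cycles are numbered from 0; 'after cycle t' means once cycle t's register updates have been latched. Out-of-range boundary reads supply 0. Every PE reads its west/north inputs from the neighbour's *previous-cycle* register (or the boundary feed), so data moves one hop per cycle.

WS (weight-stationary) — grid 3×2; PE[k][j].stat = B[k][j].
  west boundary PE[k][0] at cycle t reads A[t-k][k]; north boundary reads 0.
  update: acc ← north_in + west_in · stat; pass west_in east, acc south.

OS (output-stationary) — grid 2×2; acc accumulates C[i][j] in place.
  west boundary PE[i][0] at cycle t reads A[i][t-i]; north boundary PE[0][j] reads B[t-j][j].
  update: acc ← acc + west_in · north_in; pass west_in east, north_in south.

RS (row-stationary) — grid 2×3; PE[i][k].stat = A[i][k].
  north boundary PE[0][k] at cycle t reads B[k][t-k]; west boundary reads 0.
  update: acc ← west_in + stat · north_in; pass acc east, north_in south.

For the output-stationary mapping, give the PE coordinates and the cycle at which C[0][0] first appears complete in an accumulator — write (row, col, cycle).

(row, col, cycle) = (0, 0, 2)

OS — PE[0][0] is where C[0][0] collects:
  step 0 · PE0,0: acc=27; fwd→3 fwd↓9
  step 1 · PE0,0: acc=35; fwd→2 fwd↓4
  step 2 · PE0,0: acc=36; fwd→1 fwd↓1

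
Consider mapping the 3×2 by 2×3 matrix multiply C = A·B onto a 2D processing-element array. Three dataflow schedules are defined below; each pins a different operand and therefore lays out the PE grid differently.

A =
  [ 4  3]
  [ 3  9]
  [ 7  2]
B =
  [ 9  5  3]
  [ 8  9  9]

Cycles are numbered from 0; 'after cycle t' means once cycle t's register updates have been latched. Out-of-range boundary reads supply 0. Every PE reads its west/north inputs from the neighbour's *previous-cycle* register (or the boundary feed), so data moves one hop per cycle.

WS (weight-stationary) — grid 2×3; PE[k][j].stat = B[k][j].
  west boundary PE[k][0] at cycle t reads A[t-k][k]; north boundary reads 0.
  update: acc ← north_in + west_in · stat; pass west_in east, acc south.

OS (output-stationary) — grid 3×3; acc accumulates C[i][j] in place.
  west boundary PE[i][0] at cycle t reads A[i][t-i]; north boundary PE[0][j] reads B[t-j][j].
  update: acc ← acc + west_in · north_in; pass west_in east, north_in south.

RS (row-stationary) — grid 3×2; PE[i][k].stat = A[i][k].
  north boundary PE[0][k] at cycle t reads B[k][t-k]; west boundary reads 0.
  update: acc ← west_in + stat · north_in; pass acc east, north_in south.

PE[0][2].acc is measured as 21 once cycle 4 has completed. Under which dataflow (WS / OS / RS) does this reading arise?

Under WS (2×3), PE[0][2]:
  0: (0,2).acc=0  regs=<0,0>
  1: (0,2).acc=0  regs=<0,0>
  2: (0,2).acc=12  regs=<4,12>
  3: (0,2).acc=9  regs=<3,9>
  4: (0,2).acc=21  regs=<7,21>
Under OS (3×3), PE[0][2]:
  0: (0,2).acc=0  regs=<0,0>
  1: (0,2).acc=0  regs=<0,0>
  2: (0,2).acc=12  regs=<4,3>
  3: (0,2).acc=39  regs=<3,9>
  4: (0,2).acc=39  regs=<0,0>
RS: PE[0][2] is outside its 3×2 grid.

dataflow = WS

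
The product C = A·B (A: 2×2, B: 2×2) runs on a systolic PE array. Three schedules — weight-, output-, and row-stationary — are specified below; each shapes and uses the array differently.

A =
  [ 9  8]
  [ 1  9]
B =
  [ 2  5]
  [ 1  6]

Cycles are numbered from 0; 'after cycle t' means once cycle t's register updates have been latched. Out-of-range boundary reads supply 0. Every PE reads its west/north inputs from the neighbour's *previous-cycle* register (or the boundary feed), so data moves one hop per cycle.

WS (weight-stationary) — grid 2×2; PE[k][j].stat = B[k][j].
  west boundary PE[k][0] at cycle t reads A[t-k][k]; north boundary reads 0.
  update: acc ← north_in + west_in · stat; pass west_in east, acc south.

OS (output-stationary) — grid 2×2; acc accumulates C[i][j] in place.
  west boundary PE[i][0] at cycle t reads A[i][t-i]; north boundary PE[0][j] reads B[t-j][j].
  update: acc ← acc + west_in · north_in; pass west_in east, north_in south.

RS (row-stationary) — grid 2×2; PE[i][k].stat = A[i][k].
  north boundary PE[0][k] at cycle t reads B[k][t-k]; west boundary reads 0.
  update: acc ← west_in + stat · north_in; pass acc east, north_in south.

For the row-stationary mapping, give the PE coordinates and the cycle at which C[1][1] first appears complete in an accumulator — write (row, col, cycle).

(row, col, cycle) = (1, 1, 3)

Under RS, C[1][1] lands at PE[1][1]:
  0: (1,1).acc=0  regs=<0,0>
  1: (1,1).acc=0  regs=<0,0>
  2: (1,1).acc=11  regs=<11,1>
  3: (1,1).acc=59  regs=<59,6>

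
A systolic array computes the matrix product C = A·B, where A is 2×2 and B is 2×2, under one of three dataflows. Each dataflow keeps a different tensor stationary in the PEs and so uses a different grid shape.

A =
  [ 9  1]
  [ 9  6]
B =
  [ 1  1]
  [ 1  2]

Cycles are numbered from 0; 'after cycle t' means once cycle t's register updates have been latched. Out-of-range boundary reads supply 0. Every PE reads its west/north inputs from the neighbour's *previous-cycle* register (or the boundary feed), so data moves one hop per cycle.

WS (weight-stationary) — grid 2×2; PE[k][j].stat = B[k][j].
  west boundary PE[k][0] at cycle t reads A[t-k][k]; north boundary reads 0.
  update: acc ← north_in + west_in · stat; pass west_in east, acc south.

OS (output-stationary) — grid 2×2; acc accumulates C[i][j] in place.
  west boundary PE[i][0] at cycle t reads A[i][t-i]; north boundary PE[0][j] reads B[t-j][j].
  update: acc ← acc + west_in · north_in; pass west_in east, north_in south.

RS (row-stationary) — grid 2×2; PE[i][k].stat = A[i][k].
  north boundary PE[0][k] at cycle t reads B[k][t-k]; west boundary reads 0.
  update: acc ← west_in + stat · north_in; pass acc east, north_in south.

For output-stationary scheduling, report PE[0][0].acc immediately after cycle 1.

OS on a 2×2 grid — tracing PE[0][0] and its feeders:
  0: (0,0).acc=9  regs=<9,1>
  1: (0,0).acc=10  regs=<1,1>

PE[0][0].acc = 10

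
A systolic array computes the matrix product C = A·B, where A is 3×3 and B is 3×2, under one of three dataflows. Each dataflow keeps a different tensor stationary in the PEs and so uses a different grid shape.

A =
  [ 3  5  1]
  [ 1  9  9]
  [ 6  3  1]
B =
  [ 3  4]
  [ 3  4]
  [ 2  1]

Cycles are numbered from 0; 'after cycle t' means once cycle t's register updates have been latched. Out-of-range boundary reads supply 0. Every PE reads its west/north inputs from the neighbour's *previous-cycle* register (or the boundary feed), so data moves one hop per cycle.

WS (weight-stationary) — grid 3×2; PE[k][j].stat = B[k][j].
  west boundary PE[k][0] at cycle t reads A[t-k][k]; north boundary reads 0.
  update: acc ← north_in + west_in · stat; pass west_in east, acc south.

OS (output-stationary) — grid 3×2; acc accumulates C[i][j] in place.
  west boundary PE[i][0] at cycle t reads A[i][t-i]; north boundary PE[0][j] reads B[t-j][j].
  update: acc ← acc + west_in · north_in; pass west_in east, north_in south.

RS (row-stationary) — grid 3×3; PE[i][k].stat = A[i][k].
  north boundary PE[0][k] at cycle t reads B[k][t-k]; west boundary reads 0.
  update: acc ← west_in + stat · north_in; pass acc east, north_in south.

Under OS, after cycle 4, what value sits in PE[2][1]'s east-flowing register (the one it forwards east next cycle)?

OS on a 3×2 grid — tracing PE[2][1] and its feeders:
  after 0 — PE[1][1] acc=0, pass-E 0, pass-S 0
  after 0 — PE[2][0] acc=0, pass-E 0, pass-S 0
  after 0 — PE[2][1] acc=0, pass-E 0, pass-S 0
  after 1 — PE[1][1] acc=0, pass-E 0, pass-S 0
  after 1 — PE[2][0] acc=0, pass-E 0, pass-S 0
  after 1 — PE[2][1] acc=0, pass-E 0, pass-S 0
  after 2 — PE[1][1] acc=4, pass-E 1, pass-S 4
  after 2 — PE[2][0] acc=18, pass-E 6, pass-S 3
  after 2 — PE[2][1] acc=0, pass-E 0, pass-S 0
  after 3 — PE[1][1] acc=40, pass-E 9, pass-S 4
  after 3 — PE[2][0] acc=27, pass-E 3, pass-S 3
  after 3 — PE[2][1] acc=24, pass-E 6, pass-S 4
  after 4 — PE[1][1] acc=49, pass-E 9, pass-S 1
  after 4 — PE[2][0] acc=29, pass-E 1, pass-S 2
  after 4 — PE[2][1] acc=36, pass-E 3, pass-S 4

register = 3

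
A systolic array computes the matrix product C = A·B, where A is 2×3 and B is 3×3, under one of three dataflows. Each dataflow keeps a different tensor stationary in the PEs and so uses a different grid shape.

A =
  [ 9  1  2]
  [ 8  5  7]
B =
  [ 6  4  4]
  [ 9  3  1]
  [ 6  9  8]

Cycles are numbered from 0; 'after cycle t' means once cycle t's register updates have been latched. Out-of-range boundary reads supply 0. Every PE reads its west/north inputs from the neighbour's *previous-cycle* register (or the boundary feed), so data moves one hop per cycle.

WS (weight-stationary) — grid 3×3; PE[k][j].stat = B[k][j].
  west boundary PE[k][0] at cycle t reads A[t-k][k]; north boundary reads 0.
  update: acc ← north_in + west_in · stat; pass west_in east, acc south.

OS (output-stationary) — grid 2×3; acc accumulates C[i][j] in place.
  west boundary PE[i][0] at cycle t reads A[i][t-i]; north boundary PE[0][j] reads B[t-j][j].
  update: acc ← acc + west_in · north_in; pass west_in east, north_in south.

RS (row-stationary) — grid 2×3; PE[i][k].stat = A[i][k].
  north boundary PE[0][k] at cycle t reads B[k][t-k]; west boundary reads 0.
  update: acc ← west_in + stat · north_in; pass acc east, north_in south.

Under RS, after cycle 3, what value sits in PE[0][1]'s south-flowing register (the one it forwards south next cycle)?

register = 1

RS (2×3). Following PE[0][1] plus its west/north inputs:
  cycle 0: PE[0][0] → acc 54, east 54, south 6
  cycle 0: PE[0][1] → acc 0, east 0, south 0
  cycle 1: PE[0][0] → acc 36, east 36, south 4
  cycle 1: PE[0][1] → acc 63, east 63, south 9
  cycle 2: PE[0][0] → acc 36, east 36, south 4
  cycle 2: PE[0][1] → acc 39, east 39, south 3
  cycle 3: PE[0][0] → acc 0, east 0, south 0
  cycle 3: PE[0][1] → acc 37, east 37, south 1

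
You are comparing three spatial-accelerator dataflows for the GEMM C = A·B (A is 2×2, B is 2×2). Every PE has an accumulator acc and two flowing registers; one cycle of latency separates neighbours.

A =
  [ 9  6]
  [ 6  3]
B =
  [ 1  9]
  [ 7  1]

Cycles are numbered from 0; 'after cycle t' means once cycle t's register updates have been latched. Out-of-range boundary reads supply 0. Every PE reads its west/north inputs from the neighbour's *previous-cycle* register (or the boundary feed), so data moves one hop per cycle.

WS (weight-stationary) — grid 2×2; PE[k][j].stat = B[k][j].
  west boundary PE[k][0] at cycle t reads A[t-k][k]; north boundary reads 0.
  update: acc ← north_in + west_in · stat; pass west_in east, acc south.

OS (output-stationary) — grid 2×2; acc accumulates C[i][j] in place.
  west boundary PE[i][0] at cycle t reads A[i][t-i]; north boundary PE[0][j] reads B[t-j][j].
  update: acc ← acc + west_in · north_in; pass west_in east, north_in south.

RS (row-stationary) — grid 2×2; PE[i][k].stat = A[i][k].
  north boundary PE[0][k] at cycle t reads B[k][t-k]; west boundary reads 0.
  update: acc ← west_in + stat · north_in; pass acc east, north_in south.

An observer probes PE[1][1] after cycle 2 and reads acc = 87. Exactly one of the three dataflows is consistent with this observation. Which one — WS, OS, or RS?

— WS: 2×2; PE[1][1] trace:
  cycle 0: PE[1][1] → acc 0, east 0, south 0
  cycle 1: PE[1][1] → acc 0, east 0, south 0
  cycle 2: PE[1][1] → acc 87, east 6, south 87
— OS: 2×2; PE[1][1] trace:
  cycle 0: PE[1][1] → acc 0, east 0, south 0
  cycle 1: PE[1][1] → acc 0, east 0, south 0
  cycle 2: PE[1][1] → acc 54, east 6, south 9
— RS: 2×2; PE[1][1] trace:
  cycle 0: PE[1][1] → acc 0, east 0, south 0
  cycle 1: PE[1][1] → acc 0, east 0, south 0
  cycle 2: PE[1][1] → acc 27, east 27, south 7

dataflow = WS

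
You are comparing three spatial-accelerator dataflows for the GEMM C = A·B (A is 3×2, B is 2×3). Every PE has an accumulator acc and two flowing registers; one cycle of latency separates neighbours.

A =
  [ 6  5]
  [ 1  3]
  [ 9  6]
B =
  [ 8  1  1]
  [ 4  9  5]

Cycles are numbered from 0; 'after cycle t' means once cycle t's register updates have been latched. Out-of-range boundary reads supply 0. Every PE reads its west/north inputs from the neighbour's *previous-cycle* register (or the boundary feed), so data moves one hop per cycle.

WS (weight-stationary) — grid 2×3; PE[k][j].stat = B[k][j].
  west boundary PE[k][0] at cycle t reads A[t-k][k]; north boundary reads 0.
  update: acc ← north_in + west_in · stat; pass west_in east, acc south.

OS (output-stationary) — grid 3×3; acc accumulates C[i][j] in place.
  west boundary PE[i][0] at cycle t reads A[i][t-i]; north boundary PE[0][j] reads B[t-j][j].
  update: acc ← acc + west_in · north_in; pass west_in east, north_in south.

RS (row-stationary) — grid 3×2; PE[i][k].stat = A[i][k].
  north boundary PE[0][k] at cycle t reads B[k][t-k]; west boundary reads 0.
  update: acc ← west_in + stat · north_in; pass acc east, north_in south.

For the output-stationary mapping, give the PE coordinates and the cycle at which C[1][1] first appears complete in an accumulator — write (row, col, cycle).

Under OS, C[1][1] lands at PE[1][1]:
  cycle 0: PE[1][1] → acc 0, east 0, south 0
  cycle 1: PE[1][1] → acc 0, east 0, south 0
  cycle 2: PE[1][1] → acc 1, east 1, south 1
  cycle 3: PE[1][1] → acc 28, east 3, south 9

(row, col, cycle) = (1, 1, 3)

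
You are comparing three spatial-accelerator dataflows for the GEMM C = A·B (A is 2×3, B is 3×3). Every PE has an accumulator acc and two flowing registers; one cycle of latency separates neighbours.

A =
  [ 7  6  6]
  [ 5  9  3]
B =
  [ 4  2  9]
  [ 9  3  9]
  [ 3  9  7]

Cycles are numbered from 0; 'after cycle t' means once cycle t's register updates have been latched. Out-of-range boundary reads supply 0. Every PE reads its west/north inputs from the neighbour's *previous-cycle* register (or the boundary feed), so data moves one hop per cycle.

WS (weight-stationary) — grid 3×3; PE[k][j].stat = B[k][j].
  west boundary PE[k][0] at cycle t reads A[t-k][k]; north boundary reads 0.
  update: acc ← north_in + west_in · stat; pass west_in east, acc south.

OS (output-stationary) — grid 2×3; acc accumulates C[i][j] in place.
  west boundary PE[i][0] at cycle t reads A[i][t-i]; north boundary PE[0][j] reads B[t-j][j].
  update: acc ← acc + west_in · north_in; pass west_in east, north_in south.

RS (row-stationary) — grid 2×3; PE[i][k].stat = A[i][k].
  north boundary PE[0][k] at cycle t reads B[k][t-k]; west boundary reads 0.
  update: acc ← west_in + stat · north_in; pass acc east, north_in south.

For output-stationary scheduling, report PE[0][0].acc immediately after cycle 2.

PE[0][0].acc = 100

OS 2×3: PE[0][0] cycle-by-cycle (with neighbour feeds):
  c0 r0c0: 28 / 7 / 4
  c1 r0c0: 82 / 6 / 9
  c2 r0c0: 100 / 6 / 3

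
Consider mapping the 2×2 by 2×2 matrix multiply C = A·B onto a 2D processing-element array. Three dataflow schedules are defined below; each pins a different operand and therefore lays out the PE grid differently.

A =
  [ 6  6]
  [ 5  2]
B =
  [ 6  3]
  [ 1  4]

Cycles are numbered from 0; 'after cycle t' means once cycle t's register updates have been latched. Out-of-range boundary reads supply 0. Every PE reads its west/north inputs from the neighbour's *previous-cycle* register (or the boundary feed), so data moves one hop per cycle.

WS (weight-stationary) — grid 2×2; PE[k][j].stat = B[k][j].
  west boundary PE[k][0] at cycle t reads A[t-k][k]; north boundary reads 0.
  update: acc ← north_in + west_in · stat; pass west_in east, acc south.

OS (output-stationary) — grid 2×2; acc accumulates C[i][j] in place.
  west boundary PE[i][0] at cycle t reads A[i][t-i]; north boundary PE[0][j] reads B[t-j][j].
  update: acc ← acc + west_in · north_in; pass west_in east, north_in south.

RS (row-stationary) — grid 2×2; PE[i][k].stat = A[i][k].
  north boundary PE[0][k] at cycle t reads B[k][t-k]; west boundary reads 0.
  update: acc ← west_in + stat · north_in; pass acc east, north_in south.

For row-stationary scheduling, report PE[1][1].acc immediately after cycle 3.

RS 2×2: PE[1][1] cycle-by-cycle (with neighbour feeds):
  @0  [0,1]  acc 0  |  →0  ↓0
  @0  [1,0]  acc 0  |  →0  ↓0
  @0  [1,1]  acc 0  |  →0  ↓0
  @1  [0,1]  acc 42  |  →42  ↓1
  @1  [1,0]  acc 30  |  →30  ↓6
  @1  [1,1]  acc 0  |  →0  ↓0
  @2  [0,1]  acc 42  |  →42  ↓4
  @2  [1,0]  acc 15  |  →15  ↓3
  @2  [1,1]  acc 32  |  →32  ↓1
  @3  [0,1]  acc 0  |  →0  ↓0
  @3  [1,0]  acc 0  |  →0  ↓0
  @3  [1,1]  acc 23  |  →23  ↓4

PE[1][1].acc = 23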